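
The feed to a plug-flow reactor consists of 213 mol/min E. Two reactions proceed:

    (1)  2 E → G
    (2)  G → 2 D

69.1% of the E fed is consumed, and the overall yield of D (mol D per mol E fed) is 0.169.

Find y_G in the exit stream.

Conversion of E: E consumed = 2ξ₁ = 0.691 × 213 → ξ₁ = 73.59 mol/min.
Yield of D: 2ξ₂ / 213 = 0.169 → ξ₂ = 18 mol/min.
Outlet amounts (n = n₀ + Σ ν·ξ):
  E: 213 − 2(73.59) = 65.82
  G: 0 + 1(73.59) − 1(18) = 55.59
  D: 0 + 2(18) = 36
Total out = 157.4 mol/min; y_G = 55.59 / 157.4 = 0.3532.

0.353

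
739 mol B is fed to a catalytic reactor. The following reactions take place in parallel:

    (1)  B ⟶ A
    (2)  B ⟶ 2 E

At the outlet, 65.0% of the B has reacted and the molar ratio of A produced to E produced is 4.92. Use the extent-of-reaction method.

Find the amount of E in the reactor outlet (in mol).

Conversion of B: B consumed = 0.65 × 739 = 480.4 mol = 1ξ₁ + 1ξ₂.
Selectivity: 1ξ₁ / (2ξ₂) = 4.92 → ξ₁ = 9.84 ξ₂.
Substitute: (1·9.84 + 1) ξ₂ = 480.4 → ξ₂ = 44.31 mol, ξ₁ = 436 mol.
Outlet amounts (n = n₀ + Σ ν·ξ):
  B: 739 − 1(436) − 1(44.31) = 258.6
  A: 0 + 1(436) = 436
  E: 0 + 2(44.31) = 88.63

88.6 mol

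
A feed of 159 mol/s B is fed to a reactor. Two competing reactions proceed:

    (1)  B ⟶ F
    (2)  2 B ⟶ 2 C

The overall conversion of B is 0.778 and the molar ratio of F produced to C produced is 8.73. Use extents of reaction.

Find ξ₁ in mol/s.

Conversion of B: B consumed = 0.778 × 159 = 123.7 mol/s = 1ξ₁ + 2ξ₂.
Selectivity: 1ξ₁ / (2ξ₂) = 8.73 → ξ₁ = 17.46 ξ₂.
Substitute: (1·17.46 + 2) ξ₂ = 123.7 → ξ₂ = 6.357 mol/s, ξ₁ = 111 mol/s.
Outlet amounts (n = n₀ + Σ ν·ξ):
  B: 159 − 1(111) − 2(6.357) = 35.3
  F: 0 + 1(111) = 111
  C: 0 + 2(6.357) = 12.71

ξ₁ = 111 mol/s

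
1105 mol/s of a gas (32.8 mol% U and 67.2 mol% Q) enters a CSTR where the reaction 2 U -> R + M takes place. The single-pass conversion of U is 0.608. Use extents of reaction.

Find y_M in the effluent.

0.0997

U reacted = 0.608 × 362.4 = 220.4 mol/s; ν_U = −2, so ξ = 220.4/2 = 110.2 mol/s.
Outlet amounts (n = n₀ + ν ξ):
  U: 362.4 − 2(110.2) = 142.1
  R: 0 + 1(110.2) = 110.2
  M: 0 + 1(110.2) = 110.2
  Q: 742.6 (inert)
Total out = 1105 mol/s; y_M = 110.2 / 1105 = 0.09971.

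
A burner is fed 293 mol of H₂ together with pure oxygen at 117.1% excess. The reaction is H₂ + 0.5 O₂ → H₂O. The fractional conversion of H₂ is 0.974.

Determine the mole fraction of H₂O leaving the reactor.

Stoichiometric O₂ = 0.5 × 293 = 146.5 mol; O₂ fed = 146.5 × 2.171 = 318.1 mol.
Fuel reacted = 0.974 × 293 → ξ = 285.4 mol.
Outlet (n = n₀ + ν ξ):
  H₂: 293 − 1(285.4) = 7.618
  O₂: 318.1 − 0.5(285.4) = 175.4
  H₂O: 0 + 1(285.4) = 285.4
Total out = 468.4 mol; y_H₂O = 285.4 / 468.4 = 0.6093.

0.609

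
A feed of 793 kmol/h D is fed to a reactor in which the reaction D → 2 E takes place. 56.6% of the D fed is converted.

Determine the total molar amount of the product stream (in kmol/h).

1240 kmol/h

D reacted = 0.566 × 793 = 448.8 kmol/h; ν_D = −1, so ξ = 448.8/1 = 448.8 kmol/h.
Outlet amounts (n = n₀ + ν ξ):
  D: 793 − 1(448.8) = 344.2
  E: 0 + 2(448.8) = 897.7
Total out = 344.2 + 897.7 = 1242 kmol/h.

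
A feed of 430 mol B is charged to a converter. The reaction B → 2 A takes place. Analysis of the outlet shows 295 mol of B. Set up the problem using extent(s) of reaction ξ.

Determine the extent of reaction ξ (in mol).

For B: n = n₀ − 1ξ → 295 = 430 − 1ξ, giving ξ = 135 mol.
Outlet amounts (n = n₀ + ν ξ):
  B: 430 − 1(135) = 295
  A: 0 + 2(135) = 270

ξ = 135 mol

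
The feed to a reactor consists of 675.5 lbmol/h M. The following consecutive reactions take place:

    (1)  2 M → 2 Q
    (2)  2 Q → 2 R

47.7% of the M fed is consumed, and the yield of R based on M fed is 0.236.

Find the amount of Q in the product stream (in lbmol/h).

Conversion of M: M consumed = 2ξ₁ = 0.477 × 675.5 → ξ₁ = 161.1 lbmol/h.
Yield of R: 2ξ₂ / 675.5 = 0.236 → ξ₂ = 79.71 lbmol/h.
Outlet amounts (n = n₀ + Σ ν·ξ):
  M: 675.5 − 2(161.1) = 353.3
  Q: 0 + 2(161.1) − 2(79.71) = 162.8
  R: 0 + 2(79.71) = 159.4

163 lbmol/h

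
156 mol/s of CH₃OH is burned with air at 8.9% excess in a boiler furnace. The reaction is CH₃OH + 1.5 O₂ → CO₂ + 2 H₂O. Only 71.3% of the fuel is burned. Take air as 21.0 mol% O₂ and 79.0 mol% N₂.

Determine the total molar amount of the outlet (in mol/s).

1430 mol/s

Stoichiometric O₂ = 1.5 × 156 = 234 mol/s; O₂ fed = 234 × 1.089 = 254.8 mol/s.
N₂ fed = 254.8 × 79/21 = 958.6 mol/s.
Fuel reacted = 0.713 × 156 → ξ = 111.2 mol/s.
Outlet (n = n₀ + ν ξ):
  CH₃OH: 156 − 1(111.2) = 44.77
  O₂: 254.8 − 1.5(111.2) = 87.98
  N₂: 958.6 (inert)
  CO₂: 0 + 1(111.2) = 111.2
  H₂O: 0 + 2(111.2) = 222.5
Total out = 44.77 + 87.98 + 958.6 + 111.2 + 222.5 = 1425 mol/s.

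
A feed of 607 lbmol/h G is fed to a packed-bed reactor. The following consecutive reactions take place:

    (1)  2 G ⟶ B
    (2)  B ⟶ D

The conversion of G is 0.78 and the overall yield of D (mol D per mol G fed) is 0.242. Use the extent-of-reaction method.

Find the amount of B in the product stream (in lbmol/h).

89.8 lbmol/h

Conversion of G: G consumed = 2ξ₁ = 0.78 × 607 → ξ₁ = 236.7 lbmol/h.
Yield of D: 1ξ₂ / 607 = 0.242 → ξ₂ = 146.9 lbmol/h.
Outlet amounts (n = n₀ + Σ ν·ξ):
  G: 607 − 2(236.7) = 133.5
  B: 0 + 1(236.7) − 1(146.9) = 89.84
  D: 0 + 1(146.9) = 146.9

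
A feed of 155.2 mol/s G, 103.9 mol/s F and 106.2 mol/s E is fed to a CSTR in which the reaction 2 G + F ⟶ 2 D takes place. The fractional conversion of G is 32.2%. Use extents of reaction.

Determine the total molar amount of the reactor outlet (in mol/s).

340 mol/s

G reacted = 0.322 × 155.2 = 49.97 mol/s; ν_G = −2, so ξ = 49.97/2 = 24.99 mol/s.
Outlet amounts (n = n₀ + ν ξ):
  G: 155.2 − 2(24.99) = 105.2
  F: 103.9 − 1(24.99) = 78.91
  D: 0 + 2(24.99) = 49.97
  E: 106.2 (inert)
Total out = 105.2 + 78.91 + 49.97 + 106.2 = 340.3 mol/s.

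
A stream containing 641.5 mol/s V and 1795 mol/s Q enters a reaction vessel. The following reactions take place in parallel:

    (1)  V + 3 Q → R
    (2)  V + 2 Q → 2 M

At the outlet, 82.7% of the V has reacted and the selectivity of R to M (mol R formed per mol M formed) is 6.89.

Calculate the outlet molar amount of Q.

Conversion of V: V consumed = 0.827 × 641.5 = 530.5 mol/s = 1ξ₁ + 1ξ₂.
Selectivity: 1ξ₁ / (2ξ₂) = 6.89 → ξ₁ = 13.78 ξ₂.
Substitute: (1·13.78 + 1) ξ₂ = 530.5 → ξ₂ = 35.89 mol/s, ξ₁ = 494.6 mol/s.
Outlet amounts (n = n₀ + Σ ν·ξ):
  V: 641.5 − 1(494.6) − 1(35.89) = 111
  Q: 1795 − 3(494.6) − 2(35.89) = 239.3
  R: 0 + 1(494.6) = 494.6
  M: 0 + 2(35.89) = 71.79

239 mol/s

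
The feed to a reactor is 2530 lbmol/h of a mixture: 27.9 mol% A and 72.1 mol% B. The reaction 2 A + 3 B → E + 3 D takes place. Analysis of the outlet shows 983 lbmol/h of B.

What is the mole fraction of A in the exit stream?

For B: n = n₀ − 3ξ → 983 = 1824 − 3ξ, giving ξ = 280.4 lbmol/h.
Outlet amounts (n = n₀ + ν ξ):
  A: 705.9 − 2(280.4) = 145.1
  B: 1824 − 3(280.4) = 983
  E: 0 + 1(280.4) = 280.4
  D: 0 + 3(280.4) = 841.1
Total out = 2250 lbmol/h; y_A = 145.1 / 2250 = 0.06451.

0.0645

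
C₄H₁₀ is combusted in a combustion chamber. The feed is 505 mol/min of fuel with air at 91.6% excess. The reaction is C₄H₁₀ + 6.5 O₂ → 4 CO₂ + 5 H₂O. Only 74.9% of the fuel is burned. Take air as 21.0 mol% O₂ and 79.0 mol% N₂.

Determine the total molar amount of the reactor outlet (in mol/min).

31000 mol/min

Stoichiometric O₂ = 6.5 × 505 = 3282 mol/min; O₂ fed = 3282 × 1.916 = 6289 mol/min.
N₂ fed = 6289 × 79/21 = 23660 mol/min.
Fuel reacted = 0.749 × 505 → ξ = 378.2 mol/min.
Outlet (n = n₀ + ν ξ):
  C₄H₁₀: 505 − 1(378.2) = 126.8
  O₂: 6289 − 6.5(378.2) = 3831
  N₂: 23660 (inert)
  CO₂: 0 + 4(378.2) = 1513
  H₂O: 0 + 5(378.2) = 1891
Total out = 126.8 + 3831 + 23660 + 1513 + 1891 = 31020 mol/min.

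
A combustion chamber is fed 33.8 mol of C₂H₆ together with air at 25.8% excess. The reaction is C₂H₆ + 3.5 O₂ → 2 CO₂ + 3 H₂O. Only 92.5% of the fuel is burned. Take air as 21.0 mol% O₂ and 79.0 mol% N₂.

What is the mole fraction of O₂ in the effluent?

0.052

Stoichiometric O₂ = 3.5 × 33.8 = 118.3 mol; O₂ fed = 118.3 × 1.258 = 148.8 mol.
N₂ fed = 148.8 × 79/21 = 559.9 mol.
Fuel reacted = 0.925 × 33.8 → ξ = 31.27 mol.
Outlet (n = n₀ + ν ξ):
  C₂H₆: 33.8 − 1(31.27) = 2.535
  O₂: 148.8 − 3.5(31.27) = 39.39
  N₂: 559.9 (inert)
  CO₂: 0 + 2(31.27) = 62.53
  H₂O: 0 + 3(31.27) = 93.8
Total out = 758.1 mol; y_O₂ = 39.39 / 758.1 = 0.05196.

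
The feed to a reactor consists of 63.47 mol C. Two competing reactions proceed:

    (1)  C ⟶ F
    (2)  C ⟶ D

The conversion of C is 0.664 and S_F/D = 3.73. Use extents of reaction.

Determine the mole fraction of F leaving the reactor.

0.524

Conversion of C: C consumed = 0.664 × 63.47 = 42.14 mol = 1ξ₁ + 1ξ₂.
Selectivity: 1ξ₁ / (1ξ₂) = 3.73 → ξ₁ = 3.73 ξ₂.
Substitute: (1·3.73 + 1) ξ₂ = 42.14 → ξ₂ = 8.91 mol, ξ₁ = 33.23 mol.
Outlet amounts (n = n₀ + Σ ν·ξ):
  C: 63.47 − 1(33.23) − 1(8.91) = 21.33
  F: 0 + 1(33.23) = 33.23
  D: 0 + 1(8.91) = 8.91
Total out = 63.47 mol; y_F = 33.23 / 63.47 = 0.5236.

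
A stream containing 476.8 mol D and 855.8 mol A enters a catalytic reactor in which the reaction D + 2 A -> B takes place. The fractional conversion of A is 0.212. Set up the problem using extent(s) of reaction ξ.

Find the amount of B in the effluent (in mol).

90.7 mol

A reacted = 0.212 × 855.8 = 181.4 mol; ν_A = −2, so ξ = 181.4/2 = 90.71 mol.
Outlet amounts (n = n₀ + ν ξ):
  D: 476.8 − 1(90.71) = 386.1
  A: 855.8 − 2(90.71) = 674.4
  B: 0 + 1(90.71) = 90.71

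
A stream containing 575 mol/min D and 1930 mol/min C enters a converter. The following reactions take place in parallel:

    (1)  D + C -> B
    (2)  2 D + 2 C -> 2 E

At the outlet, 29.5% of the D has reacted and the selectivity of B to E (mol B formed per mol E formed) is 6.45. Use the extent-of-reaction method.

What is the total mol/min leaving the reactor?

2340 mol/min

Conversion of D: D consumed = 0.295 × 575 = 169.6 mol/min = 1ξ₁ + 2ξ₂.
Selectivity: 1ξ₁ / (2ξ₂) = 6.45 → ξ₁ = 12.9 ξ₂.
Substitute: (1·12.9 + 2) ξ₂ = 169.6 → ξ₂ = 11.38 mol/min, ξ₁ = 146.9 mol/min.
Outlet amounts (n = n₀ + Σ ν·ξ):
  D: 575 − 1(146.9) − 2(11.38) = 405.4
  C: 1930 − 1(146.9) − 2(11.38) = 1760
  B: 0 + 1(146.9) = 146.9
  E: 0 + 2(11.38) = 22.77
Total out = 405.4 + 1760 + 146.9 + 22.77 = 2335 mol/min.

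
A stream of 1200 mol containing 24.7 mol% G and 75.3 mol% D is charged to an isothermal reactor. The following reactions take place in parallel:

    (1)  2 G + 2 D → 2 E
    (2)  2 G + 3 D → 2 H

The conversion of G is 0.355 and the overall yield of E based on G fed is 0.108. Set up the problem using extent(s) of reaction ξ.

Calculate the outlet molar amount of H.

Yield of E: 2ξ₁ / 296.4 = 0.108 → ξ₁ = 16.01 mol.
Conversion of G: 2ξ₁ + 2ξ₂ = 0.355 × 296.4 = 105.2 → ξ₂ = 36.61 mol.
Outlet amounts (n = n₀ + Σ ν·ξ):
  G: 296.4 − 2(16.01) − 2(36.61) = 191.2
  D: 903.6 − 2(16.01) − 3(36.61) = 761.8
  E: 0 + 2(16.01) = 32.01
  H: 0 + 2(36.61) = 73.21

73.2 mol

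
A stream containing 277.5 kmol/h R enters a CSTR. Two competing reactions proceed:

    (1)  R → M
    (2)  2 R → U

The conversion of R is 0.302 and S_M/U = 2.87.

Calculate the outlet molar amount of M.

49.4 kmol/h

Conversion of R: R consumed = 0.302 × 277.5 = 83.8 kmol/h = 1ξ₁ + 2ξ₂.
Selectivity: 1ξ₁ / (1ξ₂) = 2.87 → ξ₁ = 2.87 ξ₂.
Substitute: (1·2.87 + 2) ξ₂ = 83.8 → ξ₂ = 17.21 kmol/h, ξ₁ = 49.39 kmol/h.
Outlet amounts (n = n₀ + Σ ν·ξ):
  R: 277.5 − 1(49.39) − 2(17.21) = 193.7
  M: 0 + 1(49.39) = 49.39
  U: 0 + 1(17.21) = 17.21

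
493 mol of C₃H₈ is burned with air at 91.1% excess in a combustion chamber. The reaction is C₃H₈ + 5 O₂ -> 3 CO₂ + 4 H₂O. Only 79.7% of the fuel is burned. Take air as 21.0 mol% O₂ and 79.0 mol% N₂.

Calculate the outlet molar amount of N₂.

17700 mol

Stoichiometric O₂ = 5 × 493 = 2465 mol; O₂ fed = 2465 × 1.911 = 4711 mol.
N₂ fed = 4711 × 79/21 = 17720 mol.
Fuel reacted = 0.797 × 493 → ξ = 392.9 mol.
Outlet (n = n₀ + ν ξ):
  C₃H₈: 493 − 1(392.9) = 100.1
  O₂: 4711 − 5(392.9) = 2746
  N₂: 17720 (inert)
  CO₂: 0 + 3(392.9) = 1179
  H₂O: 0 + 4(392.9) = 1572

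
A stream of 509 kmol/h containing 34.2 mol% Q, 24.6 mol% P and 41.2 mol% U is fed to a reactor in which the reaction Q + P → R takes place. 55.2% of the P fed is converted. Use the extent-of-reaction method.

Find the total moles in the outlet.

P reacted = 0.552 × 125.2 = 69.12 kmol/h; ν_P = −1, so ξ = 69.12/1 = 69.12 kmol/h.
Outlet amounts (n = n₀ + ν ξ):
  Q: 174.1 − 1(69.12) = 105
  P: 125.2 − 1(69.12) = 56.1
  R: 0 + 1(69.12) = 69.12
  U: 209.7 (inert)
Total out = 105 + 56.1 + 69.12 + 209.7 = 439.9 kmol/h.

440 kmol/h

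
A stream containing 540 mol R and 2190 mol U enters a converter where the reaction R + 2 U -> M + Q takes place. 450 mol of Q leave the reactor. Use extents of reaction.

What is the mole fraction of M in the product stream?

For Q: n = n₀ + 1ξ → 450 = 0 + 1ξ, giving ξ = 450 mol.
Outlet amounts (n = n₀ + ν ξ):
  R: 540 − 1(450) = 90
  U: 2190 − 2(450) = 1290
  M: 0 + 1(450) = 450
  Q: 0 + 1(450) = 450
Total out = 2280 mol; y_M = 450 / 2280 = 0.1974.

0.197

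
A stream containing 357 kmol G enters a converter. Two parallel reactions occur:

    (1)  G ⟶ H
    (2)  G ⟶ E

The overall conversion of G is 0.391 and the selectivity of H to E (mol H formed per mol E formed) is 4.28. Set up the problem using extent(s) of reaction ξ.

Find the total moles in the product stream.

Conversion of G: G consumed = 0.391 × 357 = 139.6 kmol = 1ξ₁ + 1ξ₂.
Selectivity: 1ξ₁ / (1ξ₂) = 4.28 → ξ₁ = 4.28 ξ₂.
Substitute: (1·4.28 + 1) ξ₂ = 139.6 → ξ₂ = 26.44 kmol, ξ₁ = 113.2 kmol.
Outlet amounts (n = n₀ + Σ ν·ξ):
  G: 357 − 1(113.2) − 1(26.44) = 217.4
  H: 0 + 1(113.2) = 113.2
  E: 0 + 1(26.44) = 26.44
Total out = 217.4 + 113.2 + 26.44 = 357 kmol.

357 kmol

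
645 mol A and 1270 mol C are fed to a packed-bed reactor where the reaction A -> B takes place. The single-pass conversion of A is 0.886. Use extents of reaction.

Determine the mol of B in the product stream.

A reacted = 0.886 × 645 = 571.5 mol; ν_A = −1, so ξ = 571.5/1 = 571.5 mol.
Outlet amounts (n = n₀ + ν ξ):
  A: 645 − 1(571.5) = 73.53
  B: 0 + 1(571.5) = 571.5
  C: 1270 (inert)

571 mol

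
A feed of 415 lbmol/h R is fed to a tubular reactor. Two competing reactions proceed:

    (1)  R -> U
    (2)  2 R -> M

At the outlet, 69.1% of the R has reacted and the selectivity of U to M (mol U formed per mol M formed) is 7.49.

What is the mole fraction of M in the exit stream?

0.0785

Conversion of R: R consumed = 0.691 × 415 = 286.8 lbmol/h = 1ξ₁ + 2ξ₂.
Selectivity: 1ξ₁ / (1ξ₂) = 7.49 → ξ₁ = 7.49 ξ₂.
Substitute: (1·7.49 + 2) ξ₂ = 286.8 → ξ₂ = 30.22 lbmol/h, ξ₁ = 226.3 lbmol/h.
Outlet amounts (n = n₀ + Σ ν·ξ):
  R: 415 − 1(226.3) − 2(30.22) = 128.2
  U: 0 + 1(226.3) = 226.3
  M: 0 + 1(30.22) = 30.22
Total out = 384.8 lbmol/h; y_M = 30.22 / 384.8 = 0.07853.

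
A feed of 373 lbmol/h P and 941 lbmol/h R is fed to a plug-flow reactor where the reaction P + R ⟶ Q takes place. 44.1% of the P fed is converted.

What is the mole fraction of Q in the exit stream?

0.143

P reacted = 0.441 × 373 = 164.5 lbmol/h; ν_P = −1, so ξ = 164.5/1 = 164.5 lbmol/h.
Outlet amounts (n = n₀ + ν ξ):
  P: 373 − 1(164.5) = 208.5
  R: 941 − 1(164.5) = 776.5
  Q: 0 + 1(164.5) = 164.5
Total out = 1150 lbmol/h; y_Q = 164.5 / 1150 = 0.1431.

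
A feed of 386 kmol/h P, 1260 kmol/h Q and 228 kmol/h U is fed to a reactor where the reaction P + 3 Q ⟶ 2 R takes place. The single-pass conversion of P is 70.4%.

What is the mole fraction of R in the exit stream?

0.408

P reacted = 0.704 × 386 = 271.7 kmol/h; ν_P = −1, so ξ = 271.7/1 = 271.7 kmol/h.
Outlet amounts (n = n₀ + ν ξ):
  P: 386 − 1(271.7) = 114.3
  Q: 1260 − 3(271.7) = 444.8
  R: 0 + 2(271.7) = 543.5
  U: 228 (inert)
Total out = 1331 kmol/h; y_R = 543.5 / 1331 = 0.4085.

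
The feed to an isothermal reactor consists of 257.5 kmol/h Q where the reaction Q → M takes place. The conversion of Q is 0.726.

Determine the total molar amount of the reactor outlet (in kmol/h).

Q reacted = 0.726 × 257.5 = 186.9 kmol/h; ν_Q = −1, so ξ = 186.9/1 = 186.9 kmol/h.
Outlet amounts (n = n₀ + ν ξ):
  Q: 257.5 − 1(186.9) = 70.56
  M: 0 + 1(186.9) = 186.9
Total out = 70.56 + 186.9 = 257.5 kmol/h.

258 kmol/h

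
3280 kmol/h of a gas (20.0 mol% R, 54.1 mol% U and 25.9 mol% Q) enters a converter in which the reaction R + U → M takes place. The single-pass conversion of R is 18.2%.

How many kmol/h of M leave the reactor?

R reacted = 0.182 × 656 = 119.4 kmol/h; ν_R = −1, so ξ = 119.4/1 = 119.4 kmol/h.
Outlet amounts (n = n₀ + ν ξ):
  R: 656 − 1(119.4) = 536.6
  U: 1774 − 1(119.4) = 1655
  M: 0 + 1(119.4) = 119.4
  Q: 849.5 (inert)

119 kmol/h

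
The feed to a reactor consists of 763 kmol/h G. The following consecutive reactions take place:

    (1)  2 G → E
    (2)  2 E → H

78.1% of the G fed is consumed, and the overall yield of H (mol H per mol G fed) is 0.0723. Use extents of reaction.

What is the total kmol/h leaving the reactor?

410 kmol/h

Conversion of G: G consumed = 2ξ₁ = 0.781 × 763 → ξ₁ = 298 kmol/h.
Yield of H: 1ξ₂ / 763 = 0.0723 → ξ₂ = 55.16 kmol/h.
Outlet amounts (n = n₀ + Σ ν·ξ):
  G: 763 − 2(298) = 167.1
  E: 0 + 1(298) − 2(55.16) = 187.6
  H: 0 + 1(55.16) = 55.16
Total out = 167.1 + 187.6 + 55.16 = 409.9 kmol/h.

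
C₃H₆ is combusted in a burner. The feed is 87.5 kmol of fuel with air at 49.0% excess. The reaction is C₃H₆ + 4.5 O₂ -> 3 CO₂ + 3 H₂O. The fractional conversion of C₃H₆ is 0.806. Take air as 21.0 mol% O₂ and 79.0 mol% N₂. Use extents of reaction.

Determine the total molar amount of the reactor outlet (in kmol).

Stoichiometric O₂ = 4.5 × 87.5 = 393.8 kmol; O₂ fed = 393.8 × 1.490 = 586.7 kmol.
N₂ fed = 586.7 × 79/21 = 2207 kmol.
Fuel reacted = 0.806 × 87.5 → ξ = 70.53 kmol.
Outlet (n = n₀ + ν ξ):
  C₃H₆: 87.5 − 1(70.53) = 16.97
  O₂: 586.7 − 4.5(70.53) = 269.3
  N₂: 2207 (inert)
  CO₂: 0 + 3(70.53) = 211.6
  H₂O: 0 + 3(70.53) = 211.6
Total out = 16.97 + 269.3 + 2207 + 211.6 + 211.6 = 2917 kmol.

2920 kmol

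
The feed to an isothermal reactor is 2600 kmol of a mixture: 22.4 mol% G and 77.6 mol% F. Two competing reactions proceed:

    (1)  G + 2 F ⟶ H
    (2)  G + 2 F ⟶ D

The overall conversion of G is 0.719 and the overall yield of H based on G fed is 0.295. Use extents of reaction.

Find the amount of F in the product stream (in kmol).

1180 kmol

Yield of H: 1ξ₁ / 582.4 = 0.295 → ξ₁ = 171.8 kmol.
Conversion of G: 1ξ₁ + 1ξ₂ = 0.719 × 582.4 = 418.7 → ξ₂ = 246.9 kmol.
Outlet amounts (n = n₀ + Σ ν·ξ):
  G: 582.4 − 1(171.8) − 1(246.9) = 163.7
  F: 2018 − 2(171.8) − 2(246.9) = 1180
  H: 0 + 1(171.8) = 171.8
  D: 0 + 1(246.9) = 246.9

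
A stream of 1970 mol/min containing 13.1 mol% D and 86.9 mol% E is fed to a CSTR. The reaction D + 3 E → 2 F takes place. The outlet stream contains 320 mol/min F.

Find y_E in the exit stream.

0.747

For F: n = n₀ + 2ξ → 320 = 0 + 2ξ, giving ξ = 160 mol/min.
Outlet amounts (n = n₀ + ν ξ):
  D: 258.1 − 1(160) = 98.07
  E: 1712 − 3(160) = 1232
  F: 0 + 2(160) = 320
Total out = 1650 mol/min; y_E = 1232 / 1650 = 0.7466.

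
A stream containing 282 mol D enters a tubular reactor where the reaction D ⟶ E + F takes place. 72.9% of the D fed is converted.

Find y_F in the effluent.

0.422

D reacted = 0.729 × 282 = 205.6 mol; ν_D = −1, so ξ = 205.6/1 = 205.6 mol.
Outlet amounts (n = n₀ + ν ξ):
  D: 282 − 1(205.6) = 76.42
  E: 0 + 1(205.6) = 205.6
  F: 0 + 1(205.6) = 205.6
Total out = 487.6 mol; y_F = 205.6 / 487.6 = 0.4216.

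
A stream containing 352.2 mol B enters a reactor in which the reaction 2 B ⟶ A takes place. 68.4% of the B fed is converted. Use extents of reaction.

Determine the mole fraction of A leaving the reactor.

B reacted = 0.684 × 352.2 = 240.9 mol; ν_B = −2, so ξ = 240.9/2 = 120.5 mol.
Outlet amounts (n = n₀ + ν ξ):
  B: 352.2 − 2(120.5) = 111.3
  A: 0 + 1(120.5) = 120.5
Total out = 231.7 mol; y_A = 120.5 / 231.7 = 0.5198.

0.52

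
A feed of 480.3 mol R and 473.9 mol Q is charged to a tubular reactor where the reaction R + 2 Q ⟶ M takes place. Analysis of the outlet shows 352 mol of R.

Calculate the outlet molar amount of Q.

217 mol

For R: n = n₀ − 1ξ → 352 = 480.3 − 1ξ, giving ξ = 128.3 mol.
Outlet amounts (n = n₀ + ν ξ):
  R: 480.3 − 1(128.3) = 352
  Q: 473.9 − 2(128.3) = 217.3
  M: 0 + 1(128.3) = 128.3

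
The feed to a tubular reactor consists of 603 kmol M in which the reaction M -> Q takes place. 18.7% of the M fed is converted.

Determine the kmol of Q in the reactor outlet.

M reacted = 0.187 × 603 = 112.8 kmol; ν_M = −1, so ξ = 112.8/1 = 112.8 kmol.
Outlet amounts (n = n₀ + ν ξ):
  M: 603 − 1(112.8) = 490.2
  Q: 0 + 1(112.8) = 112.8

113 kmol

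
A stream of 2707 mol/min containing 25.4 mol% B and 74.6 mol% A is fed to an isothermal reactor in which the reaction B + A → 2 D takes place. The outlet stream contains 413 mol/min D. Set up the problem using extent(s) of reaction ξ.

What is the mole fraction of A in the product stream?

For D: n = n₀ + 2ξ → 413 = 0 + 2ξ, giving ξ = 206.5 mol/min.
Outlet amounts (n = n₀ + ν ξ):
  B: 687.6 − 1(206.5) = 481.1
  A: 2019 − 1(206.5) = 1813
  D: 0 + 2(206.5) = 413
Total out = 2707 mol/min; y_A = 1813 / 2707 = 0.6697.

0.67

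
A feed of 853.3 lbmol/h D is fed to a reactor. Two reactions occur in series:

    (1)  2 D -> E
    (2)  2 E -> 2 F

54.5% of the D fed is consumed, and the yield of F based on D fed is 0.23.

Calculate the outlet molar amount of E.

36.3 lbmol/h

Conversion of D: D consumed = 2ξ₁ = 0.545 × 853.3 → ξ₁ = 232.5 lbmol/h.
Yield of F: 2ξ₂ / 853.3 = 0.23 → ξ₂ = 98.13 lbmol/h.
Outlet amounts (n = n₀ + Σ ν·ξ):
  D: 853.3 − 2(232.5) = 388.3
  E: 0 + 1(232.5) − 2(98.13) = 36.27
  F: 0 + 2(98.13) = 196.3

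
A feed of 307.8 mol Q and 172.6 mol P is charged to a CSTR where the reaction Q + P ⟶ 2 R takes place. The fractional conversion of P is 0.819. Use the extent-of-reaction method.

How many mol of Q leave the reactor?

P reacted = 0.819 × 172.6 = 141.4 mol; ν_P = −1, so ξ = 141.4/1 = 141.4 mol.
Outlet amounts (n = n₀ + ν ξ):
  Q: 307.8 − 1(141.4) = 166.4
  P: 172.6 − 1(141.4) = 31.24
  R: 0 + 2(141.4) = 282.7

166 mol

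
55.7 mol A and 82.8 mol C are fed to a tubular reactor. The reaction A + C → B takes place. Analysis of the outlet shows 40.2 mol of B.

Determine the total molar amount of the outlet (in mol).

98.3 mol

For B: n = n₀ + 1ξ → 40.2 = 0 + 1ξ, giving ξ = 40.2 mol.
Outlet amounts (n = n₀ + ν ξ):
  A: 55.7 − 1(40.2) = 15.5
  C: 82.8 − 1(40.2) = 42.6
  B: 0 + 1(40.2) = 40.2
Total out = 15.5 + 42.6 + 40.2 = 98.3 mol.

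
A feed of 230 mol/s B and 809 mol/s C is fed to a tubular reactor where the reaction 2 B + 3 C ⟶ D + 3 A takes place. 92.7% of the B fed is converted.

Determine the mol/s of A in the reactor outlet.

B reacted = 0.927 × 230 = 213.2 mol/s; ν_B = −2, so ξ = 213.2/2 = 106.6 mol/s.
Outlet amounts (n = n₀ + ν ξ):
  B: 230 − 2(106.6) = 16.79
  C: 809 − 3(106.6) = 489.2
  D: 0 + 1(106.6) = 106.6
  A: 0 + 3(106.6) = 319.8

320 mol/s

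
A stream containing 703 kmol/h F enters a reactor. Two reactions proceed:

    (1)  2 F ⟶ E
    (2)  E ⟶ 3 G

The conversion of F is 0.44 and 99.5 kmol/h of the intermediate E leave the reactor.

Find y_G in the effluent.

Conversion of F: F consumed = 2ξ₁ = 0.44 × 703 → ξ₁ = 154.7 kmol/h.
E balance: n_E = 0 + 1ξ₁ − 1ξ₂ = 99.5 → ξ₂ = (1·154.7 − 99.5)/1 = 55.16 kmol/h.
Outlet amounts (n = n₀ + Σ ν·ξ):
  F: 703 − 2(154.7) = 393.7
  E: 0 + 1(154.7) − 1(55.16) = 99.5
  G: 0 + 3(55.16) = 165.5
Total out = 658.7 kmol/h; y_G = 165.5 / 658.7 = 0.2512.

0.251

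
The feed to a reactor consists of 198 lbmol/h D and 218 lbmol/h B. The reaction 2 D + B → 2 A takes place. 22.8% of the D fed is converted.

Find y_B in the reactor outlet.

D reacted = 0.228 × 198 = 45.14 lbmol/h; ν_D = −2, so ξ = 45.14/2 = 22.57 lbmol/h.
Outlet amounts (n = n₀ + ν ξ):
  D: 198 − 2(22.57) = 152.9
  B: 218 − 1(22.57) = 195.4
  A: 0 + 2(22.57) = 45.14
Total out = 393.4 lbmol/h; y_B = 195.4 / 393.4 = 0.4967.

0.497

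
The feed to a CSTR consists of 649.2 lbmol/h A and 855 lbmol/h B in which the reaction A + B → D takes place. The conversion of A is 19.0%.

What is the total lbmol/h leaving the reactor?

A reacted = 0.19 × 649.2 = 123.3 lbmol/h; ν_A = −1, so ξ = 123.3/1 = 123.3 lbmol/h.
Outlet amounts (n = n₀ + ν ξ):
  A: 649.2 − 1(123.3) = 525.9
  B: 855 − 1(123.3) = 731.7
  D: 0 + 1(123.3) = 123.3
Total out = 525.9 + 731.7 + 123.3 = 1381 lbmol/h.

1380 lbmol/h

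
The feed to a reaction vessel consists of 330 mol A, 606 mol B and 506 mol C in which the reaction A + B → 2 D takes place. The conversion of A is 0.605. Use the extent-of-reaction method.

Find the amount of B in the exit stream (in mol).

A reacted = 0.605 × 330 = 199.7 mol; ν_A = −1, so ξ = 199.7/1 = 199.7 mol.
Outlet amounts (n = n₀ + ν ξ):
  A: 330 − 1(199.7) = 130.3
  B: 606 − 1(199.7) = 406.4
  D: 0 + 2(199.7) = 399.3
  C: 506 (inert)

406 mol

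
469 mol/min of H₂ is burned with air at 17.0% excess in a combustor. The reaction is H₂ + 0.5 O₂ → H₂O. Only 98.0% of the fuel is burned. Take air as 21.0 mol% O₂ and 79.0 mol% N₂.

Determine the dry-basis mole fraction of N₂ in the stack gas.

0.95

Stoichiometric O₂ = 0.5 × 469 = 234.5 mol/min; O₂ fed = 234.5 × 1.170 = 274.4 mol/min.
N₂ fed = 274.4 × 79/21 = 1032 mol/min.
Fuel reacted = 0.98 × 469 → ξ = 459.6 mol/min.
Outlet (n = n₀ + ν ξ):
  H₂: 469 − 1(459.6) = 9.38
  O₂: 274.4 − 0.5(459.6) = 44.56
  N₂: 1032 (inert)
  H₂O: 0 + 1(459.6) = 459.6
Dry total = 1086 mol/min; y_N₂ (dry) = 1032 / 1086 = 0.9503.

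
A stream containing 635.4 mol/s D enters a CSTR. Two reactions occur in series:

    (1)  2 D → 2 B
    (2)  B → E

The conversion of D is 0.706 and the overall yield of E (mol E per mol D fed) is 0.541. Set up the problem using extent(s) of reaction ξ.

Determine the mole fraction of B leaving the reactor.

0.165

Conversion of D: D consumed = 2ξ₁ = 0.706 × 635.4 → ξ₁ = 224.3 mol/s.
Yield of E: 1ξ₂ / 635.4 = 0.541 → ξ₂ = 343.8 mol/s.
Outlet amounts (n = n₀ + Σ ν·ξ):
  D: 635.4 − 2(224.3) = 186.8
  B: 0 + 2(224.3) − 1(343.8) = 104.8
  E: 0 + 1(343.8) = 343.8
Total out = 635.4 mol/s; y_B = 104.8 / 635.4 = 0.165.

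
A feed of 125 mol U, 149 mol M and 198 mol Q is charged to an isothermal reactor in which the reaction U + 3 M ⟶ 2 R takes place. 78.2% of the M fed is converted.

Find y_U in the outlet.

0.219

M reacted = 0.782 × 149 = 116.5 mol; ν_M = −3, so ξ = 116.5/3 = 38.84 mol.
Outlet amounts (n = n₀ + ν ξ):
  U: 125 − 1(38.84) = 86.16
  M: 149 − 3(38.84) = 32.48
  R: 0 + 2(38.84) = 77.68
  Q: 198 (inert)
Total out = 394.3 mol; y_U = 86.16 / 394.3 = 0.2185.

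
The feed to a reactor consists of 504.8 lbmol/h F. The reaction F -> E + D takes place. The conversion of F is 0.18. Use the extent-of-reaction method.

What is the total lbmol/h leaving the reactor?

596 lbmol/h

F reacted = 0.18 × 504.8 = 90.86 lbmol/h; ν_F = −1, so ξ = 90.86/1 = 90.86 lbmol/h.
Outlet amounts (n = n₀ + ν ξ):
  F: 504.8 − 1(90.86) = 413.9
  E: 0 + 1(90.86) = 90.86
  D: 0 + 1(90.86) = 90.86
Total out = 413.9 + 90.86 + 90.86 = 595.7 lbmol/h.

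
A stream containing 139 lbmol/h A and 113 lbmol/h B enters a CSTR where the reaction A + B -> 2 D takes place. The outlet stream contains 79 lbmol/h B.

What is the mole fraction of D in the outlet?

0.27

For B: n = n₀ − 1ξ → 79 = 113 − 1ξ, giving ξ = 34 lbmol/h.
Outlet amounts (n = n₀ + ν ξ):
  A: 139 − 1(34) = 105
  B: 113 − 1(34) = 79
  D: 0 + 2(34) = 68
Total out = 252 lbmol/h; y_D = 68 / 252 = 0.2698.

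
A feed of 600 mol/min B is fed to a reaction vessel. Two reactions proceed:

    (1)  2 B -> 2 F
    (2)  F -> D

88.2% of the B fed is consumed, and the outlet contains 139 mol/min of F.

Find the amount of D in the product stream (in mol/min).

390 mol/min

Conversion of B: B consumed = 2ξ₁ = 0.882 × 600 → ξ₁ = 264.6 mol/min.
F balance: n_F = 0 + 2ξ₁ − 1ξ₂ = 139 → ξ₂ = (2·264.6 − 139)/1 = 390.2 mol/min.
Outlet amounts (n = n₀ + Σ ν·ξ):
  B: 600 − 2(264.6) = 70.8
  F: 0 + 2(264.6) − 1(390.2) = 139
  D: 0 + 1(390.2) = 390.2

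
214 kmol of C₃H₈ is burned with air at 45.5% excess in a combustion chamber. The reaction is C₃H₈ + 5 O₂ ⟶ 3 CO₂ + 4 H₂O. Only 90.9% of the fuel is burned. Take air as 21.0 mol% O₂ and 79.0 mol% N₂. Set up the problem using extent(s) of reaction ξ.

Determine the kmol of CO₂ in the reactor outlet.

584 kmol

Stoichiometric O₂ = 5 × 214 = 1070 kmol; O₂ fed = 1070 × 1.455 = 1557 kmol.
N₂ fed = 1557 × 79/21 = 5857 kmol.
Fuel reacted = 0.909 × 214 → ξ = 194.5 kmol.
Outlet (n = n₀ + ν ξ):
  C₃H₈: 214 − 1(194.5) = 19.47
  O₂: 1557 − 5(194.5) = 584.2
  N₂: 5857 (inert)
  CO₂: 0 + 3(194.5) = 583.6
  H₂O: 0 + 4(194.5) = 778.1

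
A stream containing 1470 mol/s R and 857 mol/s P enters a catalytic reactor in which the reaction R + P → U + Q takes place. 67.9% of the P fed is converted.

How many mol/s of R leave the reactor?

P reacted = 0.679 × 857 = 581.9 mol/s; ν_P = −1, so ξ = 581.9/1 = 581.9 mol/s.
Outlet amounts (n = n₀ + ν ξ):
  R: 1470 − 1(581.9) = 888.1
  P: 857 − 1(581.9) = 275.1
  U: 0 + 1(581.9) = 581.9
  Q: 0 + 1(581.9) = 581.9

888 mol/s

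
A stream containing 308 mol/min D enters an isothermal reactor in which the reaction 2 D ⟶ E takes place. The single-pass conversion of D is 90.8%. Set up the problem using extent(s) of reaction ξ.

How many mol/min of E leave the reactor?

D reacted = 0.908 × 308 = 279.7 mol/min; ν_D = −2, so ξ = 279.7/2 = 139.8 mol/min.
Outlet amounts (n = n₀ + ν ξ):
  D: 308 − 2(139.8) = 28.34
  E: 0 + 1(139.8) = 139.8

140 mol/min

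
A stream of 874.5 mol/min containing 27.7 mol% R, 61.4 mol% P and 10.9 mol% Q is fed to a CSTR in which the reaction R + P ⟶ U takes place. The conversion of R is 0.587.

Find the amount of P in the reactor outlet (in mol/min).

395 mol/min

R reacted = 0.587 × 242.2 = 142.2 mol/min; ν_R = −1, so ξ = 142.2/1 = 142.2 mol/min.
Outlet amounts (n = n₀ + ν ξ):
  R: 242.2 − 1(142.2) = 100
  P: 536.9 − 1(142.2) = 394.8
  U: 0 + 1(142.2) = 142.2
  Q: 95.32 (inert)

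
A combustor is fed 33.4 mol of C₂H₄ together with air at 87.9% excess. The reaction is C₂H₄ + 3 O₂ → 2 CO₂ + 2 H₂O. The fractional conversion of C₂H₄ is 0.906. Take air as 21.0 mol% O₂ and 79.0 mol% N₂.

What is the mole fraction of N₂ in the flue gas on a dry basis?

0.815

Stoichiometric O₂ = 3 × 33.4 = 100.2 mol; O₂ fed = 100.2 × 1.879 = 188.3 mol.
N₂ fed = 188.3 × 79/21 = 708.3 mol.
Fuel reacted = 0.906 × 33.4 → ξ = 30.26 mol.
Outlet (n = n₀ + ν ξ):
  C₂H₄: 33.4 − 1(30.26) = 3.14
  O₂: 188.3 − 3(30.26) = 97.49
  N₂: 708.3 (inert)
  CO₂: 0 + 2(30.26) = 60.52
  H₂O: 0 + 2(30.26) = 60.52
Dry total = 869.4 mol; y_N₂ (dry) = 708.3 / 869.4 = 0.8146.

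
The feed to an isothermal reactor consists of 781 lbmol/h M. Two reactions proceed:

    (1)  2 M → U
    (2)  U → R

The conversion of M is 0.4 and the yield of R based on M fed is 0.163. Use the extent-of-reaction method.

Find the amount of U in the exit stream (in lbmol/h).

28.9 lbmol/h

Conversion of M: M consumed = 2ξ₁ = 0.4 × 781 → ξ₁ = 156.2 lbmol/h.
Yield of R: 1ξ₂ / 781 = 0.163 → ξ₂ = 127.3 lbmol/h.
Outlet amounts (n = n₀ + Σ ν·ξ):
  M: 781 − 2(156.2) = 468.6
  U: 0 + 1(156.2) − 1(127.3) = 28.9
  R: 0 + 1(127.3) = 127.3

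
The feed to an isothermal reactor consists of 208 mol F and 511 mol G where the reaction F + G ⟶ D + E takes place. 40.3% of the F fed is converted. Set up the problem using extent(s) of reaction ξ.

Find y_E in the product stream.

F reacted = 0.403 × 208 = 83.82 mol; ν_F = −1, so ξ = 83.82/1 = 83.82 mol.
Outlet amounts (n = n₀ + ν ξ):
  F: 208 − 1(83.82) = 124.2
  G: 511 − 1(83.82) = 427.2
  D: 0 + 1(83.82) = 83.82
  E: 0 + 1(83.82) = 83.82
Total out = 719 mol; y_E = 83.82 / 719 = 0.1166.

0.117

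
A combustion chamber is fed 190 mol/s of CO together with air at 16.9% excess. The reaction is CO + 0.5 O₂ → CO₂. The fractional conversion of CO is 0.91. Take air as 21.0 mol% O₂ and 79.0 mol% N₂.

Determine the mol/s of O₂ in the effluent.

24.6 mol/s

Stoichiometric O₂ = 0.5 × 190 = 95 mol/s; O₂ fed = 95 × 1.169 = 111.1 mol/s.
N₂ fed = 111.1 × 79/21 = 417.8 mol/s.
Fuel reacted = 0.91 × 190 → ξ = 172.9 mol/s.
Outlet (n = n₀ + ν ξ):
  CO: 190 − 1(172.9) = 17.1
  O₂: 111.1 − 0.5(172.9) = 24.61
  N₂: 417.8 (inert)
  CO₂: 0 + 1(172.9) = 172.9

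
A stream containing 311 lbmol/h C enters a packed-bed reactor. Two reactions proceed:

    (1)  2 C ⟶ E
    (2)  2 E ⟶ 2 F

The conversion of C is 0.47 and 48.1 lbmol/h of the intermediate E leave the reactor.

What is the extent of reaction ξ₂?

Conversion of C: C consumed = 2ξ₁ = 0.47 × 311 → ξ₁ = 73.08 lbmol/h.
E balance: n_E = 0 + 1ξ₁ − 2ξ₂ = 48.1 → ξ₂ = (1·73.08 − 48.1)/2 = 12.49 lbmol/h.
Outlet amounts (n = n₀ + Σ ν·ξ):
  C: 311 − 2(73.08) = 164.8
  E: 0 + 1(73.08) − 2(12.49) = 48.1
  F: 0 + 2(12.49) = 24.98

ξ₂ = 12.5 lbmol/h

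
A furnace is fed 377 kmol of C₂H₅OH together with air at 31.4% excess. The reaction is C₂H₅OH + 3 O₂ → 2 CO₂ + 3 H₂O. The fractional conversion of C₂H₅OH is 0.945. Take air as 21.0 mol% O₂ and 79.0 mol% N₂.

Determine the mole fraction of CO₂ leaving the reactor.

0.0912

Stoichiometric O₂ = 3 × 377 = 1131 kmol; O₂ fed = 1131 × 1.314 = 1486 kmol.
N₂ fed = 1486 × 79/21 = 5591 kmol.
Fuel reacted = 0.945 × 377 → ξ = 356.3 kmol.
Outlet (n = n₀ + ν ξ):
  C₂H₅OH: 377 − 1(356.3) = 20.74
  O₂: 1486 − 3(356.3) = 417.3
  N₂: 5591 (inert)
  CO₂: 0 + 2(356.3) = 712.5
  H₂O: 0 + 3(356.3) = 1069
Total out = 7810 kmol; y_CO₂ = 712.5 / 7810 = 0.09123.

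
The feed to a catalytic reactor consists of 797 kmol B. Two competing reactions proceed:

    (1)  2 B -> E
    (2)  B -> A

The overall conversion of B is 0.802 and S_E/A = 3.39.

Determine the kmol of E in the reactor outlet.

Conversion of B: B consumed = 0.802 × 797 = 639.2 kmol = 2ξ₁ + 1ξ₂.
Selectivity: 1ξ₁ / (1ξ₂) = 3.39 → ξ₁ = 3.39 ξ₂.
Substitute: (2·3.39 + 1) ξ₂ = 639.2 → ξ₂ = 82.16 kmol, ξ₁ = 278.5 kmol.
Outlet amounts (n = n₀ + Σ ν·ξ):
  B: 797 − 2(278.5) − 1(82.16) = 157.8
  E: 0 + 1(278.5) = 278.5
  A: 0 + 1(82.16) = 82.16

279 kmol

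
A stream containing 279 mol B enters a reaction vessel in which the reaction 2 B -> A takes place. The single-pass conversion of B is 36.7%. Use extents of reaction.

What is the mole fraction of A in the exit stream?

B reacted = 0.367 × 279 = 102.4 mol; ν_B = −2, so ξ = 102.4/2 = 51.2 mol.
Outlet amounts (n = n₀ + ν ξ):
  B: 279 − 2(51.2) = 176.6
  A: 0 + 1(51.2) = 51.2
Total out = 227.8 mol; y_A = 51.2 / 227.8 = 0.2247.

0.225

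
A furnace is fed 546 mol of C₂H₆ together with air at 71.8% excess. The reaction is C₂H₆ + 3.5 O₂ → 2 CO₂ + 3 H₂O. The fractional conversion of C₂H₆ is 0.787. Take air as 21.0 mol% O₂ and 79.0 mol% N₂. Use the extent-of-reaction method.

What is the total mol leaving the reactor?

Stoichiometric O₂ = 3.5 × 546 = 1911 mol; O₂ fed = 1911 × 1.718 = 3283 mol.
N₂ fed = 3283 × 79/21 = 12350 mol.
Fuel reacted = 0.787 × 546 → ξ = 429.7 mol.
Outlet (n = n₀ + ν ξ):
  C₂H₆: 546 − 1(429.7) = 116.3
  O₂: 3283 − 3.5(429.7) = 1779
  N₂: 12350 (inert)
  CO₂: 0 + 2(429.7) = 859.4
  H₂O: 0 + 3(429.7) = 1289
Total out = 116.3 + 1779 + 12350 + 859.4 + 1289 = 16390 mol.

16400 mol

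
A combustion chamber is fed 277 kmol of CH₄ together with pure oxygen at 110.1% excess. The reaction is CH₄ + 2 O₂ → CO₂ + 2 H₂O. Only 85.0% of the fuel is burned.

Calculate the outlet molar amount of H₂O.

Stoichiometric O₂ = 2 × 277 = 554 kmol; O₂ fed = 554 × 2.101 = 1164 kmol.
Fuel reacted = 0.85 × 277 → ξ = 235.4 kmol.
Outlet (n = n₀ + ν ξ):
  CH₄: 277 − 1(235.4) = 41.55
  O₂: 1164 − 2(235.4) = 693.1
  CO₂: 0 + 1(235.4) = 235.4
  H₂O: 0 + 2(235.4) = 470.9

471 kmol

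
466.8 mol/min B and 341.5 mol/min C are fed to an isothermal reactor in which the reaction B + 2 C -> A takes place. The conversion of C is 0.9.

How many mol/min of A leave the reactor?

C reacted = 0.9 × 341.5 = 307.4 mol/min; ν_C = −2, so ξ = 307.4/2 = 153.7 mol/min.
Outlet amounts (n = n₀ + ν ξ):
  B: 466.8 − 1(153.7) = 313.1
  C: 341.5 − 2(153.7) = 34.15
  A: 0 + 1(153.7) = 153.7

154 mol/min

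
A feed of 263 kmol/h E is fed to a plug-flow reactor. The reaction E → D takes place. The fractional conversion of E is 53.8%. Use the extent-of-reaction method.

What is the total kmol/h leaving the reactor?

263 kmol/h

E reacted = 0.538 × 263 = 141.5 kmol/h; ν_E = −1, so ξ = 141.5/1 = 141.5 kmol/h.
Outlet amounts (n = n₀ + ν ξ):
  E: 263 − 1(141.5) = 121.5
  D: 0 + 1(141.5) = 141.5
Total out = 121.5 + 141.5 = 263 kmol/h.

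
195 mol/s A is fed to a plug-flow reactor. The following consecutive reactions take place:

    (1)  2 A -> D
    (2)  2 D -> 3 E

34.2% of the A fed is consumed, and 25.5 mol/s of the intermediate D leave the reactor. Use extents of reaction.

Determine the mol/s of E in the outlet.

11.8 mol/s

Conversion of A: A consumed = 2ξ₁ = 0.342 × 195 → ξ₁ = 33.35 mol/s.
D balance: n_D = 0 + 1ξ₁ − 2ξ₂ = 25.5 → ξ₂ = (1·33.35 − 25.5)/2 = 3.923 mol/s.
Outlet amounts (n = n₀ + Σ ν·ξ):
  A: 195 − 2(33.35) = 128.3
  D: 0 + 1(33.35) − 2(3.923) = 25.5
  E: 0 + 3(3.923) = 11.77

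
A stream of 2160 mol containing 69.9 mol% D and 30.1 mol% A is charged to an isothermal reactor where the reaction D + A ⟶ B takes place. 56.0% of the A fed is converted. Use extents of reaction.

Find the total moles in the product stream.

A reacted = 0.56 × 650.2 = 364.1 mol; ν_A = −1, so ξ = 364.1/1 = 364.1 mol.
Outlet amounts (n = n₀ + ν ξ):
  D: 1510 − 1(364.1) = 1146
  A: 650.2 − 1(364.1) = 286.1
  B: 0 + 1(364.1) = 364.1
Total out = 1146 + 286.1 + 364.1 = 1796 mol.

1800 mol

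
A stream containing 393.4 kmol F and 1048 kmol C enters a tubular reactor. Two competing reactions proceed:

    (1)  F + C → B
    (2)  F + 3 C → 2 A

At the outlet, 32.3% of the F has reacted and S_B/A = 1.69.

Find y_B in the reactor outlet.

0.0763

Conversion of F: F consumed = 0.323 × 393.4 = 127.1 kmol = 1ξ₁ + 1ξ₂.
Selectivity: 1ξ₁ / (2ξ₂) = 1.69 → ξ₁ = 3.38 ξ₂.
Substitute: (1·3.38 + 1) ξ₂ = 127.1 → ξ₂ = 29.01 kmol, ξ₁ = 98.06 kmol.
Outlet amounts (n = n₀ + Σ ν·ξ):
  F: 393.4 − 1(98.06) − 1(29.01) = 266.3
  C: 1048 − 1(98.06) − 3(29.01) = 862.9
  B: 0 + 1(98.06) = 98.06
  A: 0 + 2(29.01) = 58.02
Total out = 1285 kmol; y_B = 98.06 / 1285 = 0.07629.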